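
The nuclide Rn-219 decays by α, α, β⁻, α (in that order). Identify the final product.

Start: (A, Z) = (219, 86).
After α: (215, 84).
After α: (211, 82).
After β⁻: (211, 83).
After α: (207, 81).
Z = 81 is thallium.

Tl-207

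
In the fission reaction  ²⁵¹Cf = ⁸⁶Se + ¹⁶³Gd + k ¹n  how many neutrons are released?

Conserve mass number: 251 = 86 + 163 + k, so k = 251 − 249 = 2.
Check atomic number: 98 = 34 + 64 + 0 = 98. ✓

2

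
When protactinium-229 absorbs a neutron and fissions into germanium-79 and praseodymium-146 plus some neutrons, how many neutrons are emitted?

Conserve mass number: 230 = 79 + 146 + k, so k = 230 − 225 = 5.
Check atomic number: 91 = 32 + 59 + 0 = 91. ✓

5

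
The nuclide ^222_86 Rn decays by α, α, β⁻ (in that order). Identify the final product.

Start: (A, Z) = (222, 86).
After α: (218, 84).
After α: (214, 82).
After β⁻: (214, 83).
Z = 83 is bismuth.

Bi-214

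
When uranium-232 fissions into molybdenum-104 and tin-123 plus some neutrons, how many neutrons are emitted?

5

Conserve mass number: 232 = 104 + 123 + k, so k = 232 − 227 = 5.
Check atomic number: 92 = 42 + 50 + 0 = 92. ✓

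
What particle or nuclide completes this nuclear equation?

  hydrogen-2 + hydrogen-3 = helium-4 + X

Conserve mass number: 2 + 3 = 4 + A, so A = 1.
Conserve atomic number: 1 + 1 = 2 + Z, so Z = 0.
A = 1 and Z = 0 is neutron — a neutron.

neutron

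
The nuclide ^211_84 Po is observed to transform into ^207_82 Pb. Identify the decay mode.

alpha decay

ΔA = 207 − 211 = -4; ΔZ = 82 − 84 = -2.
A drops by 4 and Z drops by 2 — the signature of alpha emission.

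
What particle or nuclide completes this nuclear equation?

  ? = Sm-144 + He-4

Gd-148

Conserve mass number: A = 144 + 4, so A = 148.
Conserve atomic number: Z = 62 + 2, so Z = 64.
Z = 64 is gadolinium, so the species is Gd-148.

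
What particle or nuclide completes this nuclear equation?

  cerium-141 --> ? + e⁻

Pr-141

Conserve mass number: 141 = A + 0, so A = 141.
Conserve atomic number: 58 = Z − 1, so Z = 59.
Z = 59 is praseodymium, so the species is praseodymium-141.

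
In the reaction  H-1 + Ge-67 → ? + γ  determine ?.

Conserve mass number: 1 + 67 = A + 0, so A = 68.
Conserve atomic number: 1 + 32 = Z + 0, so Z = 33.
Z = 33 is arsenic, so the species is As-68.

As-68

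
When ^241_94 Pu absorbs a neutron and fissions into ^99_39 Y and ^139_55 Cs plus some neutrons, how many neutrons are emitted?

Conserve mass number: 242 = 99 + 139 + k, so k = 242 − 238 = 4.
Check atomic number: 94 = 39 + 55 + 0 = 94. ✓

4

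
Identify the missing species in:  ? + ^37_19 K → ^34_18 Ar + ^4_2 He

proton

Conserve mass number: A + 37 = 34 + 4, so A = 1.
Conserve atomic number: Z + 19 = 18 + 2, so Z = 1.
A = 1 and Z = 1 is ^1_1 H — a proton.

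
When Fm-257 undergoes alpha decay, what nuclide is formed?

Alpha decay: mass number changes by -4, atomic number by -2.
A: 257 − 4 = 253; Z: 100 − 2 = 98.
Z = 98 is californium, so the daughter is Cf-253.

Cf-253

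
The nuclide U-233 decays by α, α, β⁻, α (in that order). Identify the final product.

Start: (A, Z) = (233, 92).
After α: (229, 90).
After α: (225, 88).
After β⁻: (225, 89).
After α: (221, 87).
Z = 87 is francium.

Fr-221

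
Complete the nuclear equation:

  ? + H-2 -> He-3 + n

deuteron

Conserve mass number: A + 2 = 3 + 1, so A = 2.
Conserve atomic number: Z + 1 = 2 + 0, so Z = 1.
A = 2 and Z = 1 is H-2 — a deuteron.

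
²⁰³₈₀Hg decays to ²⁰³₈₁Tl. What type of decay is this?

beta-minus decay

ΔA = 203 − 203 = 0; ΔZ = 81 − 80 = +1.
A is unchanged and Z rises by 1 — a neutron has become a proton (β⁻ decay).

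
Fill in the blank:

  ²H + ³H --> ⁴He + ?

neutron

Conserve mass number: 2 + 3 = 4 + A, so A = 1.
Conserve atomic number: 1 + 1 = 2 + Z, so Z = 0.
A = 1 and Z = 0 is ¹n — a neutron.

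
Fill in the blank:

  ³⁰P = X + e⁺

Conserve mass number: 30 = A + 0, so A = 30.
Conserve atomic number: 15 = Z + 1, so Z = 14.
Z = 14 is silicon, so the species is ³⁰Si.

Si-30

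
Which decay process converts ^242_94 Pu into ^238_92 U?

ΔA = 238 − 242 = -4; ΔZ = 92 − 94 = -2.
A drops by 4 and Z drops by 2 — the signature of alpha emission.

alpha decay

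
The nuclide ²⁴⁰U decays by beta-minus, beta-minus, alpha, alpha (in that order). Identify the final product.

Start: (A, Z) = (240, 92).
After β⁻: (240, 93).
After β⁻: (240, 94).
After α: (236, 92).
After α: (232, 90).
Z = 90 is thorium.

Th-232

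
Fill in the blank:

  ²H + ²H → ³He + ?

neutron

Conserve mass number: 2 + 2 = 3 + A, so A = 1.
Conserve atomic number: 1 + 1 = 2 + Z, so Z = 0.
A = 1 and Z = 0 is ¹n — a neutron.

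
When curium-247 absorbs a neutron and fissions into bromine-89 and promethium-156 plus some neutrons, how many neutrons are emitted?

3

Conserve mass number: 248 = 89 + 156 + k, so k = 248 − 245 = 3.
Check atomic number: 96 = 35 + 61 + 0 = 96. ✓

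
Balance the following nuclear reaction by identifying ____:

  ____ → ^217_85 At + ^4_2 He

Conserve mass number: A = 217 + 4, so A = 221.
Conserve atomic number: Z = 85 + 2, so Z = 87.
Z = 87 is francium, so the species is ^221_87 Fr.

Fr-221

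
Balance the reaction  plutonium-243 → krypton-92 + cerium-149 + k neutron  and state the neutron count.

2

Conserve mass number: 243 = 92 + 149 + k, so k = 243 − 241 = 2.
Check atomic number: 94 = 36 + 58 + 0 = 94. ✓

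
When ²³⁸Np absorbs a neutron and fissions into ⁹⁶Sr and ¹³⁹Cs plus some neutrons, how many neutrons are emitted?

4

Conserve mass number: 239 = 96 + 139 + k, so k = 239 − 235 = 4.
Check atomic number: 93 = 38 + 55 + 0 = 93. ✓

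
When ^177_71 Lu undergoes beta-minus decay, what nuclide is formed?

Beta-minus decay: mass number changes by +0, atomic number by +1.
A: 177 = 177; Z: 71 + 1 = 72.
Z = 72 is hafnium, so the daughter is ^177_72 Hf.

Hf-177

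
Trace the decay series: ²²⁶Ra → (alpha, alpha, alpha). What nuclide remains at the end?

Start: (A, Z) = (226, 88).
After α: (222, 86).
After α: (218, 84).
After α: (214, 82).
Z = 82 is lead.

Pb-214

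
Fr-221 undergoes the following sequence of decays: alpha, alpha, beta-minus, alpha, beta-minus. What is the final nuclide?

Bi-209

Start: (A, Z) = (221, 87).
After α: (217, 85).
After α: (213, 83).
After β⁻: (213, 84).
After α: (209, 82).
After β⁻: (209, 83).
Z = 83 is bismuth.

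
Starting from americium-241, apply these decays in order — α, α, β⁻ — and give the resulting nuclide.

Start: (A, Z) = (241, 95).
After α: (237, 93).
After α: (233, 91).
After β⁻: (233, 92).
Z = 92 is uranium.

U-233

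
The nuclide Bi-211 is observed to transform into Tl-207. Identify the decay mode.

alpha decay

ΔA = 207 − 211 = -4; ΔZ = 81 − 83 = -2.
A drops by 4 and Z drops by 2 — the signature of alpha emission.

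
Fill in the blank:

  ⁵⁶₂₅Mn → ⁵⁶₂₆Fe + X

beta-minus particle

Conserve mass number: 56 = 56 + A, so A = 0.
Conserve atomic number: 25 = 26 + Z, so Z = -1.
A = 0 and Z = -1 is ⁰₋₁e — a beta-minus particle.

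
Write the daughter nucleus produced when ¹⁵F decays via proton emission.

Proton emission: mass number changes by -1, atomic number by -1.
A: 15 − 1 = 14; Z: 9 − 1 = 8.
Z = 8 is oxygen, so the daughter is ¹⁴O.

O-14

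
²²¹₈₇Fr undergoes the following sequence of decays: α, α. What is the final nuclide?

Bi-213

Start: (A, Z) = (221, 87).
After α: (217, 85).
After α: (213, 83).
Z = 83 is bismuth.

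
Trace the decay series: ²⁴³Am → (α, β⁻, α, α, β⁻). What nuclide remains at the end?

Start: (A, Z) = (243, 95).
After α: (239, 93).
After β⁻: (239, 94).
After α: (235, 92).
After α: (231, 90).
After β⁻: (231, 91).
Z = 91 is protactinium.

Pa-231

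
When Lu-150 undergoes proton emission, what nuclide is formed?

Yb-149

Proton emission: mass number changes by -1, atomic number by -1.
A: 150 − 1 = 149; Z: 71 − 1 = 70.
Z = 70 is ytterbium, so the daughter is Yb-149.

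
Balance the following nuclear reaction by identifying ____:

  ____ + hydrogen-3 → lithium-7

alpha particle

Conserve mass number: A + 3 = 7, so A = 4.
Conserve atomic number: Z + 1 = 3, so Z = 2.
A = 4 and Z = 2 is helium-4 — an alpha particle.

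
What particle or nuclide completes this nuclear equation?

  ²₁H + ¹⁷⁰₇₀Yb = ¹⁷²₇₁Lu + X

gamma ray

Conserve mass number: 2 + 170 = 172 + A, so A = 0.
Conserve atomic number: 1 + 70 = 71 + Z, so Z = 0.
A = 0 and Z = 0 is ⁰₀γ — a gamma ray.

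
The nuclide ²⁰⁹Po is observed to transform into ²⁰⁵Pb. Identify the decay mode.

ΔA = 205 − 209 = -4; ΔZ = 82 − 84 = -2.
A drops by 4 and Z drops by 2 — the signature of alpha emission.

alpha decay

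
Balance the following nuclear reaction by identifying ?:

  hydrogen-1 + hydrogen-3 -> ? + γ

He-4

Conserve mass number: 1 + 3 = A + 0, so A = 4.
Conserve atomic number: 1 + 1 = Z + 0, so Z = 2.
A = 4 and Z = 2 is helium-4 — an alpha particle.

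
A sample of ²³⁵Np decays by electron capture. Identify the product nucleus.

Electron capture: mass number changes by +0, atomic number by -1.
A: 235 = 235; Z: 93 − 1 = 92.
Z = 92 is uranium, so the daughter is ²³⁵U.

U-235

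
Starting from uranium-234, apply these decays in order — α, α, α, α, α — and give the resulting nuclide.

Start: (A, Z) = (234, 92).
After α: (230, 90).
After α: (226, 88).
After α: (222, 86).
After α: (218, 84).
After α: (214, 82).
Z = 82 is lead.

Pb-214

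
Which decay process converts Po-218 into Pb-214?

ΔA = 214 − 218 = -4; ΔZ = 82 − 84 = -2.
A drops by 4 and Z drops by 2 — the signature of alpha emission.

alpha decay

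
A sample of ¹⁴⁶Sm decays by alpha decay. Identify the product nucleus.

Nd-142

Alpha decay: mass number changes by -4, atomic number by -2.
A: 146 − 4 = 142; Z: 62 − 2 = 60.
Z = 60 is neodymium, so the daughter is ¹⁴²Nd.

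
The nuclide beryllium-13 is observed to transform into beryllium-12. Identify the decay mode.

ΔA = 12 − 13 = -1; ΔZ = 4 − 4 = +0.
A drops by 1 with Z unchanged — a neutron was emitted.

neutron emission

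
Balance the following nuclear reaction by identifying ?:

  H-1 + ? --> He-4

triton

Conserve mass number: 1 + A = 4, so A = 3.
Conserve atomic number: 1 + Z = 2, so Z = 1.
A = 3 and Z = 1 is H-3 — a triton.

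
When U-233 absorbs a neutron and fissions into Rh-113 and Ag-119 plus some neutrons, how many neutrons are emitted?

2

Conserve mass number: 234 = 113 + 119 + k, so k = 234 − 232 = 2.
Check atomic number: 92 = 45 + 47 + 0 = 92. ✓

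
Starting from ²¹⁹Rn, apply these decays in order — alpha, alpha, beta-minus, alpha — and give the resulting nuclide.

Start: (A, Z) = (219, 86).
After α: (215, 84).
After α: (211, 82).
After β⁻: (211, 83).
After α: (207, 81).
Z = 81 is thallium.

Tl-207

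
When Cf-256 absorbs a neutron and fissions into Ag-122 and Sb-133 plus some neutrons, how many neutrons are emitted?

2

Conserve mass number: 257 = 122 + 133 + k, so k = 257 − 255 = 2.
Check atomic number: 98 = 47 + 51 + 0 = 98. ✓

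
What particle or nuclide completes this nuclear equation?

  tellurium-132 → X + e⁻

I-132

Conserve mass number: 132 = A + 0, so A = 132.
Conserve atomic number: 52 = Z − 1, so Z = 53.
Z = 53 is iodine, so the species is iodine-132.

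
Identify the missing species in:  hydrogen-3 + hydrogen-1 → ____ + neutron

Conserve mass number: 3 + 1 = A + 1, so A = 3.
Conserve atomic number: 1 + 1 = Z + 0, so Z = 2.
Z = 2 is helium, so the species is helium-3.

He-3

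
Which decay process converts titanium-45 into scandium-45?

beta-plus decay or electron capture

ΔA = 45 − 45 = 0; ΔZ = 21 − 22 = -1.
A is unchanged and Z drops by 1 — a proton has become a neutron (β⁺ emission or electron capture).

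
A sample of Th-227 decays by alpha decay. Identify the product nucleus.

Ra-223

Alpha decay: mass number changes by -4, atomic number by -2.
A: 227 − 4 = 223; Z: 90 − 2 = 88.
Z = 88 is radium, so the daughter is Ra-223.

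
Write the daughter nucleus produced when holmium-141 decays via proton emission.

Dy-140

Proton emission: mass number changes by -1, atomic number by -1.
A: 141 − 1 = 140; Z: 67 − 1 = 66.
Z = 66 is dysprosium, so the daughter is dysprosium-140.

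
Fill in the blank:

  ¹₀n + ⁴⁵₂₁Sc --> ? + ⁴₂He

K-42

Conserve mass number: 1 + 45 = A + 4, so A = 42.
Conserve atomic number: 0 + 21 = Z + 2, so Z = 19.
Z = 19 is potassium, so the species is ⁴²₁₉K.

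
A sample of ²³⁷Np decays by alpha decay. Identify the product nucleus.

Pa-233

Alpha decay: mass number changes by -4, atomic number by -2.
A: 237 − 4 = 233; Z: 93 − 2 = 91.
Z = 91 is protactinium, so the daughter is ²³³Pa.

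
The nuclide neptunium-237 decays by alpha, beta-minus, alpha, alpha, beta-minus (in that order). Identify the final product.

Ac-225

Start: (A, Z) = (237, 93).
After α: (233, 91).
After β⁻: (233, 92).
After α: (229, 90).
After α: (225, 88).
After β⁻: (225, 89).
Z = 89 is actinium.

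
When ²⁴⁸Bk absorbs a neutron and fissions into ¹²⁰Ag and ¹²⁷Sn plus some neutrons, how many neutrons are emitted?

Conserve mass number: 249 = 120 + 127 + k, so k = 249 − 247 = 2.
Check atomic number: 97 = 47 + 50 + 0 = 97. ✓

2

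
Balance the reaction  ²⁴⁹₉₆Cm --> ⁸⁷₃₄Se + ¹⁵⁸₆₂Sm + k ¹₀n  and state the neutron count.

Conserve mass number: 249 = 87 + 158 + k, so k = 249 − 245 = 4.
Check atomic number: 96 = 34 + 62 + 0 = 96. ✓

4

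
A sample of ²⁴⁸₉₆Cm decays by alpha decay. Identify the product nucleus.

Pu-244

Alpha decay: mass number changes by -4, atomic number by -2.
A: 248 − 4 = 244; Z: 96 − 2 = 94.
Z = 94 is plutonium, so the daughter is ²⁴⁴₉₄Pu.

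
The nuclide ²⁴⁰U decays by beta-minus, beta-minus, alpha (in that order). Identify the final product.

Start: (A, Z) = (240, 92).
After β⁻: (240, 93).
After β⁻: (240, 94).
After α: (236, 92).
Z = 92 is uranium.

U-236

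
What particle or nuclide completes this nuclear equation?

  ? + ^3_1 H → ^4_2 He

proton

Conserve mass number: A + 3 = 4, so A = 1.
Conserve atomic number: Z + 1 = 2, so Z = 1.
A = 1 and Z = 1 is ^1_1 H — a proton.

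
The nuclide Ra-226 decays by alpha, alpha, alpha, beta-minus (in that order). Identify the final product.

Start: (A, Z) = (226, 88).
After α: (222, 86).
After α: (218, 84).
After α: (214, 82).
After β⁻: (214, 83).
Z = 83 is bismuth.

Bi-214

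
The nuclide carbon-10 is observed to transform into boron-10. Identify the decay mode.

beta-plus decay or electron capture

ΔA = 10 − 10 = 0; ΔZ = 5 − 6 = -1.
A is unchanged and Z drops by 1 — a proton has become a neutron (β⁺ emission or electron capture).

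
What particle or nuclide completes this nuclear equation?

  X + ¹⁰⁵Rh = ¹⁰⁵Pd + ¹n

proton

Conserve mass number: A + 105 = 105 + 1, so A = 1.
Conserve atomic number: Z + 45 = 46 + 0, so Z = 1.
A = 1 and Z = 1 is ¹H — a proton.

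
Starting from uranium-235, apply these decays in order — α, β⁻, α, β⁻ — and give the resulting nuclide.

Start: (A, Z) = (235, 92).
After α: (231, 90).
After β⁻: (231, 91).
After α: (227, 89).
After β⁻: (227, 90).
Z = 90 is thorium.

Th-227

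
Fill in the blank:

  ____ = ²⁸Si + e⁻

Al-28

Conserve mass number: A = 28 + 0, so A = 28.
Conserve atomic number: Z = 14 − 1, so Z = 13.
Z = 13 is aluminium, so the species is ²⁸Al.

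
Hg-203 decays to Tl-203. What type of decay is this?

ΔA = 203 − 203 = 0; ΔZ = 81 − 80 = +1.
A is unchanged and Z rises by 1 — a neutron has become a proton (β⁻ decay).

beta-minus decay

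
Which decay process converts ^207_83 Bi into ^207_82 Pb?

ΔA = 207 − 207 = 0; ΔZ = 82 − 83 = -1.
A is unchanged and Z drops by 1 — a proton has become a neutron (β⁺ emission or electron capture).

beta-plus decay or electron capture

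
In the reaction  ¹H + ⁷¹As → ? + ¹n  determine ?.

Conserve mass number: 1 + 71 = A + 1, so A = 71.
Conserve atomic number: 1 + 33 = Z + 0, so Z = 34.
Z = 34 is selenium, so the species is ⁷¹Se.

Se-71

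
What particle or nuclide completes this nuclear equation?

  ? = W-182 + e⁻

Ta-182

Conserve mass number: A = 182 + 0, so A = 182.
Conserve atomic number: Z = 74 − 1, so Z = 73.
Z = 73 is tantalum, so the species is Ta-182.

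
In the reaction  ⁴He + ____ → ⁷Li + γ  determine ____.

Conserve mass number: 4 + A = 7 + 0, so A = 3.
Conserve atomic number: 2 + Z = 3 + 0, so Z = 1.
A = 3 and Z = 1 is ³H — a triton.

triton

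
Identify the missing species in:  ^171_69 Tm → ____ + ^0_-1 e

Yb-171

Conserve mass number: 171 = A + 0, so A = 171.
Conserve atomic number: 69 = Z − 1, so Z = 70.
Z = 70 is ytterbium, so the species is ^171_70 Yb.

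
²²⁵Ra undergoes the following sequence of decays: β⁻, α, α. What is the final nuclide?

Start: (A, Z) = (225, 88).
After β⁻: (225, 89).
After α: (221, 87).
After α: (217, 85).
Z = 85 is astatine.

At-217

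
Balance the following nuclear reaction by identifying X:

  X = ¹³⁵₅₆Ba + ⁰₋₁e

Conserve mass number: A = 135 + 0, so A = 135.
Conserve atomic number: Z = 56 − 1, so Z = 55.
Z = 55 is caesium, so the species is ¹³⁵₅₅Cs.

Cs-135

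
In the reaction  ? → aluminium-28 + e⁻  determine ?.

Mg-28

Conserve mass number: A = 28 + 0, so A = 28.
Conserve atomic number: Z = 13 − 1, so Z = 12.
Z = 12 is magnesium, so the species is magnesium-28.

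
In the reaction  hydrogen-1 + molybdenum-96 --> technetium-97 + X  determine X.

gamma ray

Conserve mass number: 1 + 96 = 97 + A, so A = 0.
Conserve atomic number: 1 + 42 = 43 + Z, so Z = 0.
A = 0 and Z = 0 is γ — a gamma ray.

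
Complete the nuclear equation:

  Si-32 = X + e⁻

P-32

Conserve mass number: 32 = A + 0, so A = 32.
Conserve atomic number: 14 = Z − 1, so Z = 15.
Z = 15 is phosphorus, so the species is P-32.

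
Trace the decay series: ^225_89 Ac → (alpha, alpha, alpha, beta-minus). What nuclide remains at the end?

Po-213

Start: (A, Z) = (225, 89).
After α: (221, 87).
After α: (217, 85).
After α: (213, 83).
After β⁻: (213, 84).
Z = 84 is polonium.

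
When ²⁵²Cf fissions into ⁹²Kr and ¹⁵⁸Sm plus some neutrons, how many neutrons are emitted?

2

Conserve mass number: 252 = 92 + 158 + k, so k = 252 − 250 = 2.
Check atomic number: 98 = 36 + 62 + 0 = 98. ✓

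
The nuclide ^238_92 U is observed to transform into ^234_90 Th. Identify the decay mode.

ΔA = 234 − 238 = -4; ΔZ = 90 − 92 = -2.
A drops by 4 and Z drops by 2 — the signature of alpha emission.

alpha decay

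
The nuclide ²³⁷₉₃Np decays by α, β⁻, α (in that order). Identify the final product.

Start: (A, Z) = (237, 93).
After α: (233, 91).
After β⁻: (233, 92).
After α: (229, 90).
Z = 90 is thorium.

Th-229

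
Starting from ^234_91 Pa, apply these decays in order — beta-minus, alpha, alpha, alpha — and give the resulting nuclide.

Rn-222

Start: (A, Z) = (234, 91).
After β⁻: (234, 92).
After α: (230, 90).
After α: (226, 88).
After α: (222, 86).
Z = 86 is radon.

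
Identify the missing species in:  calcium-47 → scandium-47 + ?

Conserve mass number: 47 = 47 + A, so A = 0.
Conserve atomic number: 20 = 21 + Z, so Z = -1.
A = 0 and Z = -1 is e⁻ — a beta-minus particle.

beta-minus particle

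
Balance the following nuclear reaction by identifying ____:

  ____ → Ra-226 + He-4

Conserve mass number: A = 226 + 4, so A = 230.
Conserve atomic number: Z = 88 + 2, so Z = 90.
Z = 90 is thorium, so the species is Th-230.

Th-230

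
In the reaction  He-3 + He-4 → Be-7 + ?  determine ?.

gamma ray

Conserve mass number: 3 + 4 = 7 + A, so A = 0.
Conserve atomic number: 2 + 2 = 4 + Z, so Z = 0.
A = 0 and Z = 0 is γ — a gamma ray.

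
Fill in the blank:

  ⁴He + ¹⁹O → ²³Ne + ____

gamma ray

Conserve mass number: 4 + 19 = 23 + A, so A = 0.
Conserve atomic number: 2 + 8 = 10 + Z, so Z = 0.
A = 0 and Z = 0 is γ — a gamma ray.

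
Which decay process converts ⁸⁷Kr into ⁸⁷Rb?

beta-minus decay

ΔA = 87 − 87 = 0; ΔZ = 37 − 36 = +1.
A is unchanged and Z rises by 1 — a neutron has become a proton (β⁻ decay).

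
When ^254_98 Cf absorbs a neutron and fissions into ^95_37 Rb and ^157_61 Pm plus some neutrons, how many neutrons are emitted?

3

Conserve mass number: 255 = 95 + 157 + k, so k = 255 − 252 = 3.
Check atomic number: 98 = 37 + 61 + 0 = 98. ✓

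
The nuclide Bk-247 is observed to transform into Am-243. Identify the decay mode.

ΔA = 243 − 247 = -4; ΔZ = 95 − 97 = -2.
A drops by 4 and Z drops by 2 — the signature of alpha emission.

alpha decay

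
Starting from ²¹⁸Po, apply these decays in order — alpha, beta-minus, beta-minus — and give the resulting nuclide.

Start: (A, Z) = (218, 84).
After α: (214, 82).
After β⁻: (214, 83).
After β⁻: (214, 84).
Z = 84 is polonium.

Po-214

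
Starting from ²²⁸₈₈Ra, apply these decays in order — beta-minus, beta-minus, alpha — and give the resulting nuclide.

Start: (A, Z) = (228, 88).
After β⁻: (228, 89).
After β⁻: (228, 90).
After α: (224, 88).
Z = 88 is radium.

Ra-224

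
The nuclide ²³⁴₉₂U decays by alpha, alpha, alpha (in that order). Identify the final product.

Rn-222

Start: (A, Z) = (234, 92).
After α: (230, 90).
After α: (226, 88).
After α: (222, 86).
Z = 86 is radon.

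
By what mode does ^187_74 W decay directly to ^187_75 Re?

beta-minus decay

ΔA = 187 − 187 = 0; ΔZ = 75 − 74 = +1.
A is unchanged and Z rises by 1 — a neutron has become a proton (β⁻ decay).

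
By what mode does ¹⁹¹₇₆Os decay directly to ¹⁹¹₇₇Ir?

beta-minus decay

ΔA = 191 − 191 = 0; ΔZ = 77 − 76 = +1.
A is unchanged and Z rises by 1 — a neutron has become a proton (β⁻ decay).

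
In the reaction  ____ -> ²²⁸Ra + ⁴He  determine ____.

Th-232

Conserve mass number: A = 228 + 4, so A = 232.
Conserve atomic number: Z = 88 + 2, so Z = 90.
Z = 90 is thorium, so the species is ²³²Th.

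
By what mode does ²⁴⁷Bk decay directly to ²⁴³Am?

ΔA = 243 − 247 = -4; ΔZ = 95 − 97 = -2.
A drops by 4 and Z drops by 2 — the signature of alpha emission.

alpha decay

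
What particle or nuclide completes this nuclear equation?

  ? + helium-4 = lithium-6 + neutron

Conserve mass number: A + 4 = 6 + 1, so A = 3.
Conserve atomic number: Z + 2 = 3 + 0, so Z = 1.
A = 3 and Z = 1 is hydrogen-3 — a triton.

triton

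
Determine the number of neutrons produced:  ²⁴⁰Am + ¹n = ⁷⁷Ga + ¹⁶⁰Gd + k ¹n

Conserve mass number: 241 = 77 + 160 + k, so k = 241 − 237 = 4.
Check atomic number: 95 = 31 + 64 + 0 = 95. ✓

4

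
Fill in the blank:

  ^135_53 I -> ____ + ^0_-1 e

Conserve mass number: 135 = A + 0, so A = 135.
Conserve atomic number: 53 = Z − 1, so Z = 54.
Z = 54 is xenon, so the species is ^135_54 Xe.

Xe-135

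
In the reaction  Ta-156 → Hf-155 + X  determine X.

proton

Conserve mass number: 156 = 155 + A, so A = 1.
Conserve atomic number: 73 = 72 + Z, so Z = 1.
A = 1 and Z = 1 is H-1 — a proton.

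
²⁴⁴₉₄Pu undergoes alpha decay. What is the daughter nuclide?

U-240

Alpha decay: mass number changes by -4, atomic number by -2.
A: 244 − 4 = 240; Z: 94 − 2 = 92.
Z = 92 is uranium, so the daughter is ²⁴⁰₉₂U.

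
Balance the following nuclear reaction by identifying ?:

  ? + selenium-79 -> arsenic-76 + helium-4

proton

Conserve mass number: A + 79 = 76 + 4, so A = 1.
Conserve atomic number: Z + 34 = 33 + 2, so Z = 1.
A = 1 and Z = 1 is hydrogen-1 — a proton.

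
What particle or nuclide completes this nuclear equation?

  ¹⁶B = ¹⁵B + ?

neutron

Conserve mass number: 16 = 15 + A, so A = 1.
Conserve atomic number: 5 = 5 + Z, so Z = 0.
A = 1 and Z = 0 is ¹n — a neutron.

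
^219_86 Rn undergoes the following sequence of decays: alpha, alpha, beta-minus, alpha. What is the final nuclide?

Start: (A, Z) = (219, 86).
After α: (215, 84).
After α: (211, 82).
After β⁻: (211, 83).
After α: (207, 81).
Z = 81 is thallium.

Tl-207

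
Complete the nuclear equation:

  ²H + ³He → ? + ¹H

Conserve mass number: 2 + 3 = A + 1, so A = 4.
Conserve atomic number: 1 + 2 = Z + 1, so Z = 2.
A = 4 and Z = 2 is ⁴He — an alpha particle.

He-4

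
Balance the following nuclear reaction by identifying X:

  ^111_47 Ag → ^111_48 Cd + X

beta-minus particle

Conserve mass number: 111 = 111 + A, so A = 0.
Conserve atomic number: 47 = 48 + Z, so Z = -1.
A = 0 and Z = -1 is ^0_-1 e — a beta-minus particle.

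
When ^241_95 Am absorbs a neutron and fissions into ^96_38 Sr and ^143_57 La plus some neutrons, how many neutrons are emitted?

3

Conserve mass number: 242 = 96 + 143 + k, so k = 242 − 239 = 3.
Check atomic number: 95 = 38 + 57 + 0 = 95. ✓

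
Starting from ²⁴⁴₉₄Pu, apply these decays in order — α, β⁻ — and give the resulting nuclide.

Np-240

Start: (A, Z) = (244, 94).
After α: (240, 92).
After β⁻: (240, 93).
Z = 93 is neptunium.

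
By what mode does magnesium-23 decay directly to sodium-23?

beta-plus decay or electron capture

ΔA = 23 − 23 = 0; ΔZ = 11 − 12 = -1.
A is unchanged and Z drops by 1 — a proton has become a neutron (β⁺ emission or electron capture).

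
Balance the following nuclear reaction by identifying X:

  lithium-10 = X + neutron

Li-9

Conserve mass number: 10 = A + 1, so A = 9.
Conserve atomic number: 3 = Z + 0, so Z = 3.
Z = 3 is lithium, so the species is lithium-9.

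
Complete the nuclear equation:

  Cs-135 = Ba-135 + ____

beta-minus particle

Conserve mass number: 135 = 135 + A, so A = 0.
Conserve atomic number: 55 = 56 + Z, so Z = -1.
A = 0 and Z = -1 is e⁻ — a beta-minus particle.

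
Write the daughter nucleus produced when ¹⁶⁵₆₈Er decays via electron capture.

Electron capture: mass number changes by +0, atomic number by -1.
A: 165 = 165; Z: 68 − 1 = 67.
Z = 67 is holmium, so the daughter is ¹⁶⁵₆₇Ho.

Ho-165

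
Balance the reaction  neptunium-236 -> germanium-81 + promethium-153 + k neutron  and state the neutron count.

Conserve mass number: 236 = 81 + 153 + k, so k = 236 − 234 = 2.
Check atomic number: 93 = 32 + 61 + 0 = 93. ✓

2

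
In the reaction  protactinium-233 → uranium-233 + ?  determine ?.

beta-minus particle

Conserve mass number: 233 = 233 + A, so A = 0.
Conserve atomic number: 91 = 92 + Z, so Z = -1.
A = 0 and Z = -1 is e⁻ — a beta-minus particle.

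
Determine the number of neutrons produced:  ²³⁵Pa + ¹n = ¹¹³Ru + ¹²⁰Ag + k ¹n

3

Conserve mass number: 236 = 113 + 120 + k, so k = 236 − 233 = 3.
Check atomic number: 91 = 44 + 47 + 0 = 91. ✓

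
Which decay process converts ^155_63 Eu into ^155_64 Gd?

ΔA = 155 − 155 = 0; ΔZ = 64 − 63 = +1.
A is unchanged and Z rises by 1 — a neutron has become a proton (β⁻ decay).

beta-minus decay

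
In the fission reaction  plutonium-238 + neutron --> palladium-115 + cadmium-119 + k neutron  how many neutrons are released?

Conserve mass number: 239 = 115 + 119 + k, so k = 239 − 234 = 5.
Check atomic number: 94 = 46 + 48 + 0 = 94. ✓

5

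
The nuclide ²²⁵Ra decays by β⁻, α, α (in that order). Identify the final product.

At-217

Start: (A, Z) = (225, 88).
After β⁻: (225, 89).
After α: (221, 87).
After α: (217, 85).
Z = 85 is astatine.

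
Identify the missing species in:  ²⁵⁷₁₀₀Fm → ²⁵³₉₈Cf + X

alpha particle

Conserve mass number: 257 = 253 + A, so A = 4.
Conserve atomic number: 100 = 98 + Z, so Z = 2.
A = 4 and Z = 2 is ⁴₂He — an alpha particle.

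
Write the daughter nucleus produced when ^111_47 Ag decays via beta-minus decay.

Beta-minus decay: mass number changes by +0, atomic number by +1.
A: 111 = 111; Z: 47 + 1 = 48.
Z = 48 is cadmium, so the daughter is ^111_48 Cd.

Cd-111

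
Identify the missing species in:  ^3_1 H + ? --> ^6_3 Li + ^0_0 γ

He-3

Conserve mass number: 3 + A = 6 + 0, so A = 3.
Conserve atomic number: 1 + Z = 3 + 0, so Z = 2.
Z = 2 is helium, so the species is ^3_2 He.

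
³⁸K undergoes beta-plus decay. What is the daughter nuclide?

Beta-plus decay: mass number changes by +0, atomic number by -1.
A: 38 = 38; Z: 19 − 1 = 18.
Z = 18 is argon, so the daughter is ³⁸Ar.

Ar-38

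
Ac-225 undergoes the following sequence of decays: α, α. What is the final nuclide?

Start: (A, Z) = (225, 89).
After α: (221, 87).
After α: (217, 85).
Z = 85 is astatine.

At-217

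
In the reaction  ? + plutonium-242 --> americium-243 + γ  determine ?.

Conserve mass number: A + 242 = 243 + 0, so A = 1.
Conserve atomic number: Z + 94 = 95 + 0, so Z = 1.
A = 1 and Z = 1 is hydrogen-1 — a proton.

proton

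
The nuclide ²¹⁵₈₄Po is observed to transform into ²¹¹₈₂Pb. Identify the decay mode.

ΔA = 211 − 215 = -4; ΔZ = 82 − 84 = -2.
A drops by 4 and Z drops by 2 — the signature of alpha emission.

alpha decay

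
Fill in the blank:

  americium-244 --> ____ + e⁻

Conserve mass number: 244 = A + 0, so A = 244.
Conserve atomic number: 95 = Z − 1, so Z = 96.
Z = 96 is curium, so the species is curium-244.

Cm-244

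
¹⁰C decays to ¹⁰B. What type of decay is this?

beta-plus decay or electron capture

ΔA = 10 − 10 = 0; ΔZ = 5 − 6 = -1.
A is unchanged and Z drops by 1 — a proton has become a neutron (β⁺ emission or electron capture).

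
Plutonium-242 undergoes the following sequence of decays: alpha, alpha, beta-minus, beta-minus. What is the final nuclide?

U-234

Start: (A, Z) = (242, 94).
After α: (238, 92).
After α: (234, 90).
After β⁻: (234, 91).
After β⁻: (234, 92).
Z = 92 is uranium.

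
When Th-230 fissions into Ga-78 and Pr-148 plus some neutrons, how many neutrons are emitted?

4

Conserve mass number: 230 = 78 + 148 + k, so k = 230 − 226 = 4.
Check atomic number: 90 = 31 + 59 + 0 = 90. ✓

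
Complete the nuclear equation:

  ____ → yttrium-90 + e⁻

Conserve mass number: A = 90 + 0, so A = 90.
Conserve atomic number: Z = 39 − 1, so Z = 38.
Z = 38 is strontium, so the species is strontium-90.

Sr-90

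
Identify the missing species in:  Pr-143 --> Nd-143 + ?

Conserve mass number: 143 = 143 + A, so A = 0.
Conserve atomic number: 59 = 60 + Z, so Z = -1.
A = 0 and Z = -1 is e⁻ — a beta-minus particle.

beta-minus particle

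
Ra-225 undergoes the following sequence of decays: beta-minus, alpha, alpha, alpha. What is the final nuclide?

Start: (A, Z) = (225, 88).
After β⁻: (225, 89).
After α: (221, 87).
After α: (217, 85).
After α: (213, 83).
Z = 83 is bismuth.

Bi-213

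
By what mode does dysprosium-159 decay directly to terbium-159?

ΔA = 159 − 159 = 0; ΔZ = 65 − 66 = -1.
A is unchanged and Z drops by 1 — a proton has become a neutron (β⁺ emission or electron capture).

beta-plus decay or electron capture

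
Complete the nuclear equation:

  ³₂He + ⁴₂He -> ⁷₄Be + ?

gamma ray

Conserve mass number: 3 + 4 = 7 + A, so A = 0.
Conserve atomic number: 2 + 2 = 4 + Z, so Z = 0.
A = 0 and Z = 0 is ⁰₀γ — a gamma ray.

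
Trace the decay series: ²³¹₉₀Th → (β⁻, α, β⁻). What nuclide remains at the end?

Th-227

Start: (A, Z) = (231, 90).
After β⁻: (231, 91).
After α: (227, 89).
After β⁻: (227, 90).
Z = 90 is thorium.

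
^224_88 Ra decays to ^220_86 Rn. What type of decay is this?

alpha decay

ΔA = 220 − 224 = -4; ΔZ = 86 − 88 = -2.
A drops by 4 and Z drops by 2 — the signature of alpha emission.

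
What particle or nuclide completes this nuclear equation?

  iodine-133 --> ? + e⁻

Conserve mass number: 133 = A + 0, so A = 133.
Conserve atomic number: 53 = Z − 1, so Z = 54.
Z = 54 is xenon, so the species is xenon-133.

Xe-133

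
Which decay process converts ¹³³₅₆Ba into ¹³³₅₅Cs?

ΔA = 133 − 133 = 0; ΔZ = 55 − 56 = -1.
A is unchanged and Z drops by 1 — a proton has become a neutron (β⁺ emission or electron capture).

beta-plus decay or electron capture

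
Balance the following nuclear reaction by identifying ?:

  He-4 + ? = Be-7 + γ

Conserve mass number: 4 + A = 7 + 0, so A = 3.
Conserve atomic number: 2 + Z = 4 + 0, so Z = 2.
Z = 2 is helium, so the species is He-3.

He-3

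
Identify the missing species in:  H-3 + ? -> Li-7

alpha particle

Conserve mass number: 3 + A = 7, so A = 4.
Conserve atomic number: 1 + Z = 3, so Z = 2.
A = 4 and Z = 2 is He-4 — an alpha particle.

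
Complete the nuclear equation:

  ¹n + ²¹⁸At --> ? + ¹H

Conserve mass number: 1 + 218 = A + 1, so A = 218.
Conserve atomic number: 0 + 85 = Z + 1, so Z = 84.
Z = 84 is polonium, so the species is ²¹⁸Po.

Po-218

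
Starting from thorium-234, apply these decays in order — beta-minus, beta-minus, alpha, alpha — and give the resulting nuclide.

Start: (A, Z) = (234, 90).
After β⁻: (234, 91).
After β⁻: (234, 92).
After α: (230, 90).
After α: (226, 88).
Z = 88 is radium.

Ra-226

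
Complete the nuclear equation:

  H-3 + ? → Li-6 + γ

Conserve mass number: 3 + A = 6 + 0, so A = 3.
Conserve atomic number: 1 + Z = 3 + 0, so Z = 2.
Z = 2 is helium, so the species is He-3.

He-3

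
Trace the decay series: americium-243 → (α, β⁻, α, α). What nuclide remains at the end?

Start: (A, Z) = (243, 95).
After α: (239, 93).
After β⁻: (239, 94).
After α: (235, 92).
After α: (231, 90).
Z = 90 is thorium.

Th-231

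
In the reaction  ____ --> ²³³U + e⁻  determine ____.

Conserve mass number: A = 233 + 0, so A = 233.
Conserve atomic number: Z = 92 − 1, so Z = 91.
Z = 91 is protactinium, so the species is ²³³Pa.

Pa-233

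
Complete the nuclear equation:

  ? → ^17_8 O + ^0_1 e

Conserve mass number: A = 17 + 0, so A = 17.
Conserve atomic number: Z = 8 + 1, so Z = 9.
Z = 9 is fluorine, so the species is ^17_9 F.

F-17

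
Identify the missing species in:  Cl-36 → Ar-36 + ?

Conserve mass number: 36 = 36 + A, so A = 0.
Conserve atomic number: 17 = 18 + Z, so Z = -1.
A = 0 and Z = -1 is e⁻ — a beta-minus particle.

beta-minus particle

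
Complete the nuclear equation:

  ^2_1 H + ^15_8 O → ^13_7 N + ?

Conserve mass number: 2 + 15 = 13 + A, so A = 4.
Conserve atomic number: 1 + 8 = 7 + Z, so Z = 2.
A = 4 and Z = 2 is ^4_2 He — an alpha particle.

alpha particle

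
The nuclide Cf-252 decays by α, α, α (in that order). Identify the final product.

Start: (A, Z) = (252, 98).
After α: (248, 96).
After α: (244, 94).
After α: (240, 92).
Z = 92 is uranium.

U-240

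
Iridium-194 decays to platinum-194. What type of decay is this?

ΔA = 194 − 194 = 0; ΔZ = 78 − 77 = +1.
A is unchanged and Z rises by 1 — a neutron has become a proton (β⁻ decay).

beta-minus decay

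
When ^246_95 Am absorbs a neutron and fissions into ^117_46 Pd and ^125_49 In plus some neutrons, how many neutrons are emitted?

5

Conserve mass number: 247 = 117 + 125 + k, so k = 247 − 242 = 5.
Check atomic number: 95 = 46 + 49 + 0 = 95. ✓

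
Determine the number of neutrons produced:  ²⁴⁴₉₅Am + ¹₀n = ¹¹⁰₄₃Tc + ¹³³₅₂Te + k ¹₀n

Conserve mass number: 245 = 110 + 133 + k, so k = 245 − 243 = 2.
Check atomic number: 95 = 43 + 52 + 0 = 95. ✓

2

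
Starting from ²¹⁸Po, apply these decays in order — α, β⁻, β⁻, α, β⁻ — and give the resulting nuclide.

Bi-210

Start: (A, Z) = (218, 84).
After α: (214, 82).
After β⁻: (214, 83).
After β⁻: (214, 84).
After α: (210, 82).
After β⁻: (210, 83).
Z = 83 is bismuth.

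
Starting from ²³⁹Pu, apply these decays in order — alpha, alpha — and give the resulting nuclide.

Start: (A, Z) = (239, 94).
After α: (235, 92).
After α: (231, 90).
Z = 90 is thorium.

Th-231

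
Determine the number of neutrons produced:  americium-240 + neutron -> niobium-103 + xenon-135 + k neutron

Conserve mass number: 241 = 103 + 135 + k, so k = 241 − 238 = 3.
Check atomic number: 95 = 41 + 54 + 0 = 95. ✓

3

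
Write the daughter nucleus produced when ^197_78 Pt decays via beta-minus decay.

Beta-minus decay: mass number changes by +0, atomic number by +1.
A: 197 = 197; Z: 78 + 1 = 79.
Z = 79 is gold, so the daughter is ^197_79 Au.

Au-197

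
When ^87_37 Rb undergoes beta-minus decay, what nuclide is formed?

Beta-minus decay: mass number changes by +0, atomic number by +1.
A: 87 = 87; Z: 37 + 1 = 38.
Z = 38 is strontium, so the daughter is ^87_38 Sr.

Sr-87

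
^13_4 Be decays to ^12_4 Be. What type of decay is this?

ΔA = 12 − 13 = -1; ΔZ = 4 − 4 = +0.
A drops by 1 with Z unchanged — a neutron was emitted.

neutron emission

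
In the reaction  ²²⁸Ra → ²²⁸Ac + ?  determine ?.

Conserve mass number: 228 = 228 + A, so A = 0.
Conserve atomic number: 88 = 89 + Z, so Z = -1.
A = 0 and Z = -1 is e⁻ — a beta-minus particle.

beta-minus particle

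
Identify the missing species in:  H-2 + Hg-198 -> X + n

Tl-199

Conserve mass number: 2 + 198 = A + 1, so A = 199.
Conserve atomic number: 1 + 80 = Z + 0, so Z = 81.
Z = 81 is thallium, so the species is Tl-199.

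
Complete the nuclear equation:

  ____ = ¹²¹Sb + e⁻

Conserve mass number: A = 121 + 0, so A = 121.
Conserve atomic number: Z = 51 − 1, so Z = 50.
Z = 50 is tin, so the species is ¹²¹Sn.

Sn-121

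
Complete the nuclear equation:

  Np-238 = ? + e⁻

Conserve mass number: 238 = A + 0, so A = 238.
Conserve atomic number: 93 = Z − 1, so Z = 94.
Z = 94 is plutonium, so the species is Pu-238.

Pu-238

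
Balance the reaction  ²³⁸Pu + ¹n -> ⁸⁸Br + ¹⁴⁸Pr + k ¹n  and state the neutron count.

Conserve mass number: 239 = 88 + 148 + k, so k = 239 − 236 = 3.
Check atomic number: 94 = 35 + 59 + 0 = 94. ✓

3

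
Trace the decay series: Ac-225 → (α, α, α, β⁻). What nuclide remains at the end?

Start: (A, Z) = (225, 89).
After α: (221, 87).
After α: (217, 85).
After α: (213, 83).
After β⁻: (213, 84).
Z = 84 is polonium.

Po-213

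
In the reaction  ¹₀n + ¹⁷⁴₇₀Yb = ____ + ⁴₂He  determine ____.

Conserve mass number: 1 + 174 = A + 4, so A = 171.
Conserve atomic number: 0 + 70 = Z + 2, so Z = 68.
Z = 68 is erbium, so the species is ¹⁷¹₆₈Er.

Er-171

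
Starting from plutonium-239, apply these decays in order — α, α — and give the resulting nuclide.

Th-231

Start: (A, Z) = (239, 94).
After α: (235, 92).
After α: (231, 90).
Z = 90 is thorium.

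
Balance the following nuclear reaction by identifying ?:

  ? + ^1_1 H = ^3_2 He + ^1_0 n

Conserve mass number: A + 1 = 3 + 1, so A = 3.
Conserve atomic number: Z + 1 = 2 + 0, so Z = 1.
A = 3 and Z = 1 is ^3_1 H — a triton.

triton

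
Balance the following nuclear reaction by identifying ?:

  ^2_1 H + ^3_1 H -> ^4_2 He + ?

Conserve mass number: 2 + 3 = 4 + A, so A = 1.
Conserve atomic number: 1 + 1 = 2 + Z, so Z = 0.
A = 1 and Z = 0 is ^1_0 n — a neutron.

neutron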